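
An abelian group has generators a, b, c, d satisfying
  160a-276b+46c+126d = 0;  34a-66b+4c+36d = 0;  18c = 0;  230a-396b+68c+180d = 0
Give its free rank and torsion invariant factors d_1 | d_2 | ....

rank_ℚ(R)=4; free=4−4=0
SNF(R) diag = [2, 6, 18, 18] → torsion [2, 6, 18, 18]

Answer: M ≅ ℤ/2 ⊕ ℤ/6 ⊕ ℤ/18 ⊕ ℤ/18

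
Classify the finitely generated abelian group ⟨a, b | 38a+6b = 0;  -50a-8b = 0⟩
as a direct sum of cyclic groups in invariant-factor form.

Answer: M ≅ ℤ/2 ⊕ ℤ/2

Derivation:
rank_ℚ(R)=2; free=2−2=0
SNF(R) diag = [2, 2] → torsion [2, 2]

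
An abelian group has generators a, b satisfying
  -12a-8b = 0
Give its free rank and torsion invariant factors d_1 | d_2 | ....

Answer: M ≅ ℤ^1 ⊕ ℤ/4

Derivation:
rank_ℚ(R)=1; free=2−1=1
SNF(R) diag = [4] → torsion [4]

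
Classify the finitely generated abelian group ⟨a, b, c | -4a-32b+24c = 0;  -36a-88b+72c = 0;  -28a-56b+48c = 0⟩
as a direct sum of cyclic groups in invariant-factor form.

Answer: M ≅ ℤ/4 ⊕ ℤ/8 ⊕ ℤ/24

Derivation:
rank_ℚ(R)=3; free=3−3=0
SNF(R) diag = [4, 8, 24] → torsion [4, 8, 24]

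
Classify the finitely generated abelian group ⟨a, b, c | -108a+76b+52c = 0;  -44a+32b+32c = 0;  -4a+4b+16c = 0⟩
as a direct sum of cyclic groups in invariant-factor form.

rank_ℚ(R)=3; free=3−3=0
SNF(R) diag = [4, 4, 12] → torsion [4, 4, 12]

Answer: M ≅ ℤ/4 ⊕ ℤ/4 ⊕ ℤ/12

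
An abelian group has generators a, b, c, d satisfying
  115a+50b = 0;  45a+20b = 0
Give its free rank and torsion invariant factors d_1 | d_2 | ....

Answer: M ≅ ℤ^2 ⊕ ℤ/5 ⊕ ℤ/10

Derivation:
rank_ℚ(R)=2; free=4−2=2
SNF(R) diag = [5, 10] → torsion [5, 10]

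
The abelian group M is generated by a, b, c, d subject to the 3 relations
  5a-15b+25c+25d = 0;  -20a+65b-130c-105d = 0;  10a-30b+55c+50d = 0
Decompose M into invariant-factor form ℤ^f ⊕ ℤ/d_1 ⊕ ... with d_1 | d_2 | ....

Answer: M ≅ ℤ^1 ⊕ ℤ/5 ⊕ ℤ/5 ⊕ ℤ/5

Derivation:
rank_ℚ(R)=3; free=4−3=1
SNF(R) diag = [5, 5, 5] → torsion [5, 5, 5]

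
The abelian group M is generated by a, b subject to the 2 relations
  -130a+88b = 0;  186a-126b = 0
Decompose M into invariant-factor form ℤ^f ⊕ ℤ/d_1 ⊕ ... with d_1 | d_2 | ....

Answer: M ≅ ℤ/2 ⊕ ℤ/6

Derivation:
rank_ℚ(R)=2; free=2−2=0
SNF(R) diag = [2, 6] → torsion [2, 6]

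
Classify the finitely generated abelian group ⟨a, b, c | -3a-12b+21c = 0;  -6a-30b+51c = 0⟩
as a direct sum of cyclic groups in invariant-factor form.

Answer: M ≅ ℤ^1 ⊕ ℤ/3 ⊕ ℤ/3

Derivation:
rank_ℚ(R)=2; free=3−2=1
SNF(R) diag = [3, 3] → torsion [3, 3]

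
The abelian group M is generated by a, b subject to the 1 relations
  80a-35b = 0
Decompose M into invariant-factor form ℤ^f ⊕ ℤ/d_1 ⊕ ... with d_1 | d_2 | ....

rank_ℚ(R)=1; free=2−1=1
SNF(R) diag = [5] → torsion [5]

Answer: M ≅ ℤ^1 ⊕ ℤ/5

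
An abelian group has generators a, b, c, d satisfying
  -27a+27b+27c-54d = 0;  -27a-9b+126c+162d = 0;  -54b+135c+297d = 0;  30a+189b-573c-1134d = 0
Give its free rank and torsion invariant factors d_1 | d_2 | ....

rank_ℚ(R)=4; free=4−4=0
SNF(R) diag = [3, 9, 27, 27] → torsion [3, 9, 27, 27]

Answer: M ≅ ℤ/3 ⊕ ℤ/9 ⊕ ℤ/27 ⊕ ℤ/27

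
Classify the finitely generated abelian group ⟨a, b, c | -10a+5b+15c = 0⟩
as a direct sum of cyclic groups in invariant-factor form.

rank_ℚ(R)=1; free=3−1=2
SNF(R) diag = [5] → torsion [5]

Answer: M ≅ ℤ^2 ⊕ ℤ/5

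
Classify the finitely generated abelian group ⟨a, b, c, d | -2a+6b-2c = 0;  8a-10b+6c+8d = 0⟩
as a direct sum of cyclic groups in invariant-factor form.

rank_ℚ(R)=2; free=4−2=2
SNF(R) diag = [2, 2] → torsion [2, 2]

Answer: M ≅ ℤ^2 ⊕ ℤ/2 ⊕ ℤ/2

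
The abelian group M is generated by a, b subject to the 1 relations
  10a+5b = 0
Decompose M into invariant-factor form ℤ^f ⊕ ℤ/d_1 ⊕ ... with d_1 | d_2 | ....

rank_ℚ(R)=1; free=2−1=1
SNF(R) diag = [5] → torsion [5]

Answer: M ≅ ℤ^1 ⊕ ℤ/5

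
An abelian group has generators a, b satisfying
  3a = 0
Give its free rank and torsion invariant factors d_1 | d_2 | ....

Answer: M ≅ ℤ^1 ⊕ ℤ/3

Derivation:
rank_ℚ(R)=1; free=2−1=1
SNF(R) diag = [3] → torsion [3]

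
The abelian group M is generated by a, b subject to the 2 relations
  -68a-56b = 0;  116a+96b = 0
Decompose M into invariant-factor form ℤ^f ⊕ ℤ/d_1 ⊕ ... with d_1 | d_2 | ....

Answer: M ≅ ℤ/4 ⊕ ℤ/8

Derivation:
rank_ℚ(R)=2; free=2−2=0
SNF(R) diag = [4, 8] → torsion [4, 8]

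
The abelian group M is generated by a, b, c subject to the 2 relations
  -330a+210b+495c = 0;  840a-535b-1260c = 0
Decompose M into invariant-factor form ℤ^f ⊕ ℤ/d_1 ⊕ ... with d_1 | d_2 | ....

rank_ℚ(R)=2; free=3−2=1
SNF(R) diag = [5, 15] → torsion [5, 15]

Answer: M ≅ ℤ^1 ⊕ ℤ/5 ⊕ ℤ/15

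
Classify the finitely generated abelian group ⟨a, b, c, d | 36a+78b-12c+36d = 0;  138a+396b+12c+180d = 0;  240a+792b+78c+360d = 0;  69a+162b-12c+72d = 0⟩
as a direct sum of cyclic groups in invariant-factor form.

Answer: M ≅ ℤ/3 ⊕ ℤ/6 ⊕ ℤ/18 ⊕ ℤ/36

Derivation:
rank_ℚ(R)=4; free=4−4=0
SNF(R) diag = [3, 6, 18, 36] → torsion [3, 6, 18, 36]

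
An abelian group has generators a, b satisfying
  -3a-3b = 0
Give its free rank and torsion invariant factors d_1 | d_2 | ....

Answer: M ≅ ℤ^1 ⊕ ℤ/3

Derivation:
rank_ℚ(R)=1; free=2−1=1
SNF(R) diag = [3] → torsion [3]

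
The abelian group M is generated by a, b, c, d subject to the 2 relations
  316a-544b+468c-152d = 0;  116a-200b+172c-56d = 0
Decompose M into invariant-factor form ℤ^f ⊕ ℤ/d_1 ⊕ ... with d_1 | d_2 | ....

Answer: M ≅ ℤ^2 ⊕ ℤ/4 ⊕ ℤ/8

Derivation:
rank_ℚ(R)=2; free=4−2=2
SNF(R) diag = [4, 8] → torsion [4, 8]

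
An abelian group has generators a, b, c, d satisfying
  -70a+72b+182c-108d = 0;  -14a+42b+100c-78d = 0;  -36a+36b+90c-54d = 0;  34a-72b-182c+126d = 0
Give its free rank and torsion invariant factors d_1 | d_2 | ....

rank_ℚ(R)=4; free=4−4=0
SNF(R) diag = [2, 6, 18, 18] → torsion [2, 6, 18, 18]

Answer: M ≅ ℤ/2 ⊕ ℤ/6 ⊕ ℤ/18 ⊕ ℤ/18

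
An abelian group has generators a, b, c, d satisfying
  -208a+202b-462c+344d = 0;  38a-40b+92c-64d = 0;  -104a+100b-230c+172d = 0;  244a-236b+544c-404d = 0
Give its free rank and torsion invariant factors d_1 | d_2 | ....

Answer: M ≅ ℤ/2 ⊕ ℤ/2 ⊕ ℤ/6 ⊕ ℤ/12

Derivation:
rank_ℚ(R)=4; free=4−4=0
SNF(R) diag = [2, 2, 6, 12] → torsion [2, 2, 6, 12]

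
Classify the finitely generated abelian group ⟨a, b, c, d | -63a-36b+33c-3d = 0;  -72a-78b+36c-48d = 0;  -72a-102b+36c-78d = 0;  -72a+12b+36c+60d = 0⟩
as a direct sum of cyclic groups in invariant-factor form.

rank_ℚ(R)=4; free=4−4=0
SNF(R) diag = [3, 6, 18, 36] → torsion [3, 6, 18, 36]

Answer: M ≅ ℤ/3 ⊕ ℤ/6 ⊕ ℤ/18 ⊕ ℤ/36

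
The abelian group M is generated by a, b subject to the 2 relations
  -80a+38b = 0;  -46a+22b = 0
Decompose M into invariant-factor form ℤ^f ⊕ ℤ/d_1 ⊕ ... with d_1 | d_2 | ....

rank_ℚ(R)=2; free=2−2=0
SNF(R) diag = [2, 6] → torsion [2, 6]

Answer: M ≅ ℤ/2 ⊕ ℤ/6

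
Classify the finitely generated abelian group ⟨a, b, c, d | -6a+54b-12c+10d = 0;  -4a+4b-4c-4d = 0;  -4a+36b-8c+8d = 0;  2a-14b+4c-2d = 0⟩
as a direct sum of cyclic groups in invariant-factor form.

Answer: M ≅ ℤ/2 ⊕ ℤ/4 ⊕ ℤ/4 ⊕ ℤ/4

Derivation:
rank_ℚ(R)=4; free=4−4=0
SNF(R) diag = [2, 4, 4, 4] → torsion [2, 4, 4, 4]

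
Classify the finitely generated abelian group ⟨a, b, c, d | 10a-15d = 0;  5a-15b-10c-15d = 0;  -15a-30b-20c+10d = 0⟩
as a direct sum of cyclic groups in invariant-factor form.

rank_ℚ(R)=3; free=4−3=1
SNF(R) diag = [5, 5, 5] → torsion [5, 5, 5]

Answer: M ≅ ℤ^1 ⊕ ℤ/5 ⊕ ℤ/5 ⊕ ℤ/5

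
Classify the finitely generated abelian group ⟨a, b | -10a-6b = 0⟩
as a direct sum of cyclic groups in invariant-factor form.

Answer: M ≅ ℤ^1 ⊕ ℤ/2

Derivation:
rank_ℚ(R)=1; free=2−1=1
SNF(R) diag = [2] → torsion [2]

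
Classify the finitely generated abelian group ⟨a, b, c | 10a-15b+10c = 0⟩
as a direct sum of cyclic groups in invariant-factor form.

Answer: M ≅ ℤ^2 ⊕ ℤ/5

Derivation:
rank_ℚ(R)=1; free=3−1=2
SNF(R) diag = [5] → torsion [5]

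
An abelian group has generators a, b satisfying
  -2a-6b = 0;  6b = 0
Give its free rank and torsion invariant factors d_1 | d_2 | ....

Answer: M ≅ ℤ/2 ⊕ ℤ/6

Derivation:
rank_ℚ(R)=2; free=2−2=0
SNF(R) diag = [2, 6] → torsion [2, 6]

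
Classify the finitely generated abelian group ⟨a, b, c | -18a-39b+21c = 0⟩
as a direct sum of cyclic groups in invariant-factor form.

rank_ℚ(R)=1; free=3−1=2
SNF(R) diag = [3] → torsion [3]

Answer: M ≅ ℤ^2 ⊕ ℤ/3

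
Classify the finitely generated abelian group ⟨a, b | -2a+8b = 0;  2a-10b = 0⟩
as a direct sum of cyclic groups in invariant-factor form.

rank_ℚ(R)=2; free=2−2=0
SNF(R) diag = [2, 2] → torsion [2, 2]

Answer: M ≅ ℤ/2 ⊕ ℤ/2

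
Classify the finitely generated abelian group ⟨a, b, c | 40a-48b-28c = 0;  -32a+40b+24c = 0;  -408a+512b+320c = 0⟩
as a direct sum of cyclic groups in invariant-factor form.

rank_ℚ(R)=3; free=3−3=0
SNF(R) diag = [4, 8, 24] → torsion [4, 8, 24]

Answer: M ≅ ℤ/4 ⊕ ℤ/8 ⊕ ℤ/24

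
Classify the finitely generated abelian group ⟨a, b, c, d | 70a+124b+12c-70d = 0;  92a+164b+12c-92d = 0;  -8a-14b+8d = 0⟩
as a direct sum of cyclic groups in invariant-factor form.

Answer: M ≅ ℤ^1 ⊕ ℤ/2 ⊕ ℤ/6 ⊕ ℤ/12

Derivation:
rank_ℚ(R)=3; free=4−3=1
SNF(R) diag = [2, 6, 12] → torsion [2, 6, 12]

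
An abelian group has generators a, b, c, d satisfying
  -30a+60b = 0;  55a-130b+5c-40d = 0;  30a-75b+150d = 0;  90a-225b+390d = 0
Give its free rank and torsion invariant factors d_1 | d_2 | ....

rank_ℚ(R)=4; free=4−4=0
SNF(R) diag = [5, 15, 30, 60] → torsion [5, 15, 30, 60]

Answer: M ≅ ℤ/5 ⊕ ℤ/15 ⊕ ℤ/30 ⊕ ℤ/60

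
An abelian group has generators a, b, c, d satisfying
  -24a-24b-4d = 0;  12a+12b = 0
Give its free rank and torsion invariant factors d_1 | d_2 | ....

rank_ℚ(R)=2; free=4−2=2
SNF(R) diag = [4, 12] → torsion [4, 12]

Answer: M ≅ ℤ^2 ⊕ ℤ/4 ⊕ ℤ/12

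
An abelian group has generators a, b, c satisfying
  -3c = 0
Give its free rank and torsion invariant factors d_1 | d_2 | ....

rank_ℚ(R)=1; free=3−1=2
SNF(R) diag = [3] → torsion [3]

Answer: M ≅ ℤ^2 ⊕ ℤ/3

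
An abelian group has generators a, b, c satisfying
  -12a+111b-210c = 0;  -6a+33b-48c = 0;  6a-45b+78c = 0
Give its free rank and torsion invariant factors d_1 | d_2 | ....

Answer: M ≅ ℤ/3 ⊕ ℤ/6 ⊕ ℤ/6

Derivation:
rank_ℚ(R)=3; free=3−3=0
SNF(R) diag = [3, 6, 6] → torsion [3, 6, 6]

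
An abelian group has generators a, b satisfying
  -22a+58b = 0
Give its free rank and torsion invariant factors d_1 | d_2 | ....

rank_ℚ(R)=1; free=2−1=1
SNF(R) diag = [2] → torsion [2]

Answer: M ≅ ℤ^1 ⊕ ℤ/2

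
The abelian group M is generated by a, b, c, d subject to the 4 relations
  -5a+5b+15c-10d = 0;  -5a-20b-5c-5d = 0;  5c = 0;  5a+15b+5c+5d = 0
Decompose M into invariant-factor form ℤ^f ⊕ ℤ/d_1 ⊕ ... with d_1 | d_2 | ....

rank_ℚ(R)=4; free=4−4=0
SNF(R) diag = [5, 5, 5, 5] → torsion [5, 5, 5, 5]

Answer: M ≅ ℤ/5 ⊕ ℤ/5 ⊕ ℤ/5 ⊕ ℤ/5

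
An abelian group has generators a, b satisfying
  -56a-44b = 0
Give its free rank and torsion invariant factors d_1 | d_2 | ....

Answer: M ≅ ℤ^1 ⊕ ℤ/4

Derivation:
rank_ℚ(R)=1; free=2−1=1
SNF(R) diag = [4] → torsion [4]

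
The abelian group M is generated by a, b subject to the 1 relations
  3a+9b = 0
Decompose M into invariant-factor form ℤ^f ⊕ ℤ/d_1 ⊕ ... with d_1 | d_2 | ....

Answer: M ≅ ℤ^1 ⊕ ℤ/3

Derivation:
rank_ℚ(R)=1; free=2−1=1
SNF(R) diag = [3] → torsion [3]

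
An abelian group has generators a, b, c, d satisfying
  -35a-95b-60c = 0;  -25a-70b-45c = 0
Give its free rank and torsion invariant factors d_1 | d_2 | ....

rank_ℚ(R)=2; free=4−2=2
SNF(R) diag = [5, 15] → torsion [5, 15]

Answer: M ≅ ℤ^2 ⊕ ℤ/5 ⊕ ℤ/15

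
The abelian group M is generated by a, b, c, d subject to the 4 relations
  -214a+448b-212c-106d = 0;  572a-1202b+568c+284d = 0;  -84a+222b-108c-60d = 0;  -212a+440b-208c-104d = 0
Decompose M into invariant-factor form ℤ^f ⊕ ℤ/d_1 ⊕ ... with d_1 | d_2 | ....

rank_ℚ(R)=4; free=4−4=0
SNF(R) diag = [2, 6, 12, 36] → torsion [2, 6, 12, 36]

Answer: M ≅ ℤ/2 ⊕ ℤ/6 ⊕ ℤ/12 ⊕ ℤ/36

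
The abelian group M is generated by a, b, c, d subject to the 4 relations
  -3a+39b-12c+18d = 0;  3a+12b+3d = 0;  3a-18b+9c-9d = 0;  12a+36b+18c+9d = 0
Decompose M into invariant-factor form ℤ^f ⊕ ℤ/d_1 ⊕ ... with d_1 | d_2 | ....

Answer: M ≅ ℤ/3 ⊕ ℤ/3 ⊕ ℤ/3 ⊕ ℤ/9

Derivation:
rank_ℚ(R)=4; free=4−4=0
SNF(R) diag = [3, 3, 3, 9] → torsion [3, 3, 3, 9]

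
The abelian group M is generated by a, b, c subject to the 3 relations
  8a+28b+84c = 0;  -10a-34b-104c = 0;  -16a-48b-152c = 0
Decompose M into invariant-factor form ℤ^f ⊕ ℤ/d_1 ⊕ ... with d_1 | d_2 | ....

rank_ℚ(R)=3; free=3−3=0
SNF(R) diag = [2, 4, 8] → torsion [2, 4, 8]

Answer: M ≅ ℤ/2 ⊕ ℤ/4 ⊕ ℤ/8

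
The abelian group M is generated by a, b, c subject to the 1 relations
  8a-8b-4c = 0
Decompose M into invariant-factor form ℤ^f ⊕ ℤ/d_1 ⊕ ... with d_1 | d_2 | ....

Answer: M ≅ ℤ^2 ⊕ ℤ/4

Derivation:
rank_ℚ(R)=1; free=3−1=2
SNF(R) diag = [4] → torsion [4]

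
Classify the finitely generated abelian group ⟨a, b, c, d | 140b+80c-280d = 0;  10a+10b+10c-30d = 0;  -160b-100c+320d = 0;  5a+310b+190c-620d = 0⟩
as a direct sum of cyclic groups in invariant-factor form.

Answer: M ≅ ℤ/5 ⊕ ℤ/10 ⊕ ℤ/20 ⊕ ℤ/60

Derivation:
rank_ℚ(R)=4; free=4−4=0
SNF(R) diag = [5, 10, 20, 60] → torsion [5, 10, 20, 60]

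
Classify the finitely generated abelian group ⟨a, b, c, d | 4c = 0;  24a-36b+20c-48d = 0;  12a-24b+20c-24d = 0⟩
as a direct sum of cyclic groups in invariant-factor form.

Answer: M ≅ ℤ^1 ⊕ ℤ/4 ⊕ ℤ/12 ⊕ ℤ/12

Derivation:
rank_ℚ(R)=3; free=4−3=1
SNF(R) diag = [4, 12, 12] → torsion [4, 12, 12]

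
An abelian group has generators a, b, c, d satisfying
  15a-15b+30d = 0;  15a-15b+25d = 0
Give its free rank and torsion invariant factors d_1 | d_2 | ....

Answer: M ≅ ℤ^2 ⊕ ℤ/5 ⊕ ℤ/15

Derivation:
rank_ℚ(R)=2; free=4−2=2
SNF(R) diag = [5, 15] → torsion [5, 15]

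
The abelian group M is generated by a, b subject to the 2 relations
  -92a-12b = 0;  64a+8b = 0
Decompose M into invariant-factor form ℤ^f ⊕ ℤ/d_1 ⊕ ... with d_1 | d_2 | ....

Answer: M ≅ ℤ/4 ⊕ ℤ/8

Derivation:
rank_ℚ(R)=2; free=2−2=0
SNF(R) diag = [4, 8] → torsion [4, 8]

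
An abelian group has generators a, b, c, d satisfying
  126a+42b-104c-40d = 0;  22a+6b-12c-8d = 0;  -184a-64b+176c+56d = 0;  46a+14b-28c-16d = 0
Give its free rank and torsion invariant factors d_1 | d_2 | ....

Answer: M ≅ ℤ/2 ⊕ ℤ/4 ⊕ ℤ/8 ⊕ ℤ/8

Derivation:
rank_ℚ(R)=4; free=4−4=0
SNF(R) diag = [2, 4, 8, 8] → torsion [2, 4, 8, 8]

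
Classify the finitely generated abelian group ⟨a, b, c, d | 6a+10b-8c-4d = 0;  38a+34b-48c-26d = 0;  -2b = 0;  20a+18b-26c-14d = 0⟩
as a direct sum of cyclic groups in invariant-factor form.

rank_ℚ(R)=4; free=4−4=0
SNF(R) diag = [2, 2, 2, 2] → torsion [2, 2, 2, 2]

Answer: M ≅ ℤ/2 ⊕ ℤ/2 ⊕ ℤ/2 ⊕ ℤ/2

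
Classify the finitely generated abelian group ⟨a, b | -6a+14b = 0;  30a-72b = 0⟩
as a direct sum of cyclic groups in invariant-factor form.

Answer: M ≅ ℤ/2 ⊕ ℤ/6

Derivation:
rank_ℚ(R)=2; free=2−2=0
SNF(R) diag = [2, 6] → torsion [2, 6]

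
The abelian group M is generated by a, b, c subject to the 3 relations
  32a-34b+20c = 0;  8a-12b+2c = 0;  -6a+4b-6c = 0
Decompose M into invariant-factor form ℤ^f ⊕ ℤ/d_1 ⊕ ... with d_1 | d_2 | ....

rank_ℚ(R)=3; free=3−3=0
SNF(R) diag = [2, 2, 6] → torsion [2, 2, 6]

Answer: M ≅ ℤ/2 ⊕ ℤ/2 ⊕ ℤ/6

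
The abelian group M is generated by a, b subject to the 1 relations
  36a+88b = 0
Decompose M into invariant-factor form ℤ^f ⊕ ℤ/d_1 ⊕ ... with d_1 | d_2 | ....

rank_ℚ(R)=1; free=2−1=1
SNF(R) diag = [4] → torsion [4]

Answer: M ≅ ℤ^1 ⊕ ℤ/4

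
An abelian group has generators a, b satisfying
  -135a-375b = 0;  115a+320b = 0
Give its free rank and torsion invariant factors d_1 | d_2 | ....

Answer: M ≅ ℤ/5 ⊕ ℤ/15

Derivation:
rank_ℚ(R)=2; free=2−2=0
SNF(R) diag = [5, 15] → torsion [5, 15]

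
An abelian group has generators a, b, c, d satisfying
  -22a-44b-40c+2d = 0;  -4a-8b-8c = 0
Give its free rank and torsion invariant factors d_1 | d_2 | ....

rank_ℚ(R)=2; free=4−2=2
SNF(R) diag = [2, 4] → torsion [2, 4]

Answer: M ≅ ℤ^2 ⊕ ℤ/2 ⊕ ℤ/4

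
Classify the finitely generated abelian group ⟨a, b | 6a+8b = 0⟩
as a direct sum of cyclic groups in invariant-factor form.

Answer: M ≅ ℤ^1 ⊕ ℤ/2

Derivation:
rank_ℚ(R)=1; free=2−1=1
SNF(R) diag = [2] → torsion [2]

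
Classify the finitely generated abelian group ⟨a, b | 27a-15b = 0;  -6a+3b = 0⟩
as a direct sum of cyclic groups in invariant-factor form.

Answer: M ≅ ℤ/3 ⊕ ℤ/3

Derivation:
rank_ℚ(R)=2; free=2−2=0
SNF(R) diag = [3, 3] → torsion [3, 3]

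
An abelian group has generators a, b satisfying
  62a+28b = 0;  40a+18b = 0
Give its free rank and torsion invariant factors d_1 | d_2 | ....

Answer: M ≅ ℤ/2 ⊕ ℤ/2

Derivation:
rank_ℚ(R)=2; free=2−2=0
SNF(R) diag = [2, 2] → torsion [2, 2]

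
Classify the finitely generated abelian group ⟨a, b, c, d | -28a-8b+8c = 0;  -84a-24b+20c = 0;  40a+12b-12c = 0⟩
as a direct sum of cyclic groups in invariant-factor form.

Answer: M ≅ ℤ^1 ⊕ ℤ/4 ⊕ ℤ/4 ⊕ ℤ/4

Derivation:
rank_ℚ(R)=3; free=4−3=1
SNF(R) diag = [4, 4, 4] → torsion [4, 4, 4]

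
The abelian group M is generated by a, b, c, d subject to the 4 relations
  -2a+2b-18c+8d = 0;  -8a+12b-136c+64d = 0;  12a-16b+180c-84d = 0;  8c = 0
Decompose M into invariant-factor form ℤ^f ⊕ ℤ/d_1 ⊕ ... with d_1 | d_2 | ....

rank_ℚ(R)=4; free=4−4=0
SNF(R) diag = [2, 4, 4, 8] → torsion [2, 4, 4, 8]

Answer: M ≅ ℤ/2 ⊕ ℤ/4 ⊕ ℤ/4 ⊕ ℤ/8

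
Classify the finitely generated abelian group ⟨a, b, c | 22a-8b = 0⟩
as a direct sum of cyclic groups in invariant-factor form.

Answer: M ≅ ℤ^2 ⊕ ℤ/2

Derivation:
rank_ℚ(R)=1; free=3−1=2
SNF(R) diag = [2] → torsion [2]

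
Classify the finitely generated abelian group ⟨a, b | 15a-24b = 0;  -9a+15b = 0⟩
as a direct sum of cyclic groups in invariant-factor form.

Answer: M ≅ ℤ/3 ⊕ ℤ/3

Derivation:
rank_ℚ(R)=2; free=2−2=0
SNF(R) diag = [3, 3] → torsion [3, 3]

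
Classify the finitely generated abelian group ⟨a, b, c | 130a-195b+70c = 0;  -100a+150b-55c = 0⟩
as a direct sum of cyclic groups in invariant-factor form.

Answer: M ≅ ℤ^1 ⊕ ℤ/5 ⊕ ℤ/15

Derivation:
rank_ℚ(R)=2; free=3−2=1
SNF(R) diag = [5, 15] → torsion [5, 15]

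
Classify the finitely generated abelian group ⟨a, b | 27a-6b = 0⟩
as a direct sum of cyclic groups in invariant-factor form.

Answer: M ≅ ℤ^1 ⊕ ℤ/3

Derivation:
rank_ℚ(R)=1; free=2−1=1
SNF(R) diag = [3] → torsion [3]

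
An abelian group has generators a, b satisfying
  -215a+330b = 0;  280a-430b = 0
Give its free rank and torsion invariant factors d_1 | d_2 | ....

rank_ℚ(R)=2; free=2−2=0
SNF(R) diag = [5, 10] → torsion [5, 10]

Answer: M ≅ ℤ/5 ⊕ ℤ/10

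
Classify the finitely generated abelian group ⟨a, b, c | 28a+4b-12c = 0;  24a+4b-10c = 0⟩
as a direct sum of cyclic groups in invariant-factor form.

rank_ℚ(R)=2; free=3−2=1
SNF(R) diag = [2, 4] → torsion [2, 4]

Answer: M ≅ ℤ^1 ⊕ ℤ/2 ⊕ ℤ/4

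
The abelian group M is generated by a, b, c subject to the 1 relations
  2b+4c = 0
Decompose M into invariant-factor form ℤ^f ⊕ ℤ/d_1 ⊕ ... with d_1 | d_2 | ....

Answer: M ≅ ℤ^2 ⊕ ℤ/2

Derivation:
rank_ℚ(R)=1; free=3−1=2
SNF(R) diag = [2] → torsion [2]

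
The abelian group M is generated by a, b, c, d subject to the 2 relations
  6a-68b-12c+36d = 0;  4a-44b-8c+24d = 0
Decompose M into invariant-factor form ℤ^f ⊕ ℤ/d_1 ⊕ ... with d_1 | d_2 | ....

rank_ℚ(R)=2; free=4−2=2
SNF(R) diag = [2, 4] → torsion [2, 4]

Answer: M ≅ ℤ^2 ⊕ ℤ/2 ⊕ ℤ/4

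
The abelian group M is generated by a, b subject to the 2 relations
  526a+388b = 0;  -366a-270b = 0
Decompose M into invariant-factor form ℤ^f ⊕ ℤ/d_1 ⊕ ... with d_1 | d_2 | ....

Answer: M ≅ ℤ/2 ⊕ ℤ/6

Derivation:
rank_ℚ(R)=2; free=2−2=0
SNF(R) diag = [2, 6] → torsion [2, 6]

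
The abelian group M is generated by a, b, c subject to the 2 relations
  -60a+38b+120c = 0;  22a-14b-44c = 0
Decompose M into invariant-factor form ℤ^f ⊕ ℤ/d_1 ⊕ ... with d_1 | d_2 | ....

rank_ℚ(R)=2; free=3−2=1
SNF(R) diag = [2, 2] → torsion [2, 2]

Answer: M ≅ ℤ^1 ⊕ ℤ/2 ⊕ ℤ/2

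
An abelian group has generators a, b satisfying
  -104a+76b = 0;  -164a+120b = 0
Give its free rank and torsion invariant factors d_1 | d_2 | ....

rank_ℚ(R)=2; free=2−2=0
SNF(R) diag = [4, 4] → torsion [4, 4]

Answer: M ≅ ℤ/4 ⊕ ℤ/4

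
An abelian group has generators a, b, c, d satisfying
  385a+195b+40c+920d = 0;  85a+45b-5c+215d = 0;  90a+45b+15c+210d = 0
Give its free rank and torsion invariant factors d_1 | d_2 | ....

rank_ℚ(R)=3; free=4−3=1
SNF(R) diag = [5, 15, 15] → torsion [5, 15, 15]

Answer: M ≅ ℤ^1 ⊕ ℤ/5 ⊕ ℤ/15 ⊕ ℤ/15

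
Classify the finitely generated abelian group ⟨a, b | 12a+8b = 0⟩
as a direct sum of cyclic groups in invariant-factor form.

Answer: M ≅ ℤ^1 ⊕ ℤ/4

Derivation:
rank_ℚ(R)=1; free=2−1=1
SNF(R) diag = [4] → torsion [4]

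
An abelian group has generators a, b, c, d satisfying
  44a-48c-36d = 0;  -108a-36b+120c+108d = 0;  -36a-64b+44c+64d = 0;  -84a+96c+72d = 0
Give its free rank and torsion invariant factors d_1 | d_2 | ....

Answer: M ≅ ℤ/4 ⊕ ℤ/4 ⊕ ℤ/12 ⊕ ℤ/36

Derivation:
rank_ℚ(R)=4; free=4−4=0
SNF(R) diag = [4, 4, 12, 36] → torsion [4, 4, 12, 36]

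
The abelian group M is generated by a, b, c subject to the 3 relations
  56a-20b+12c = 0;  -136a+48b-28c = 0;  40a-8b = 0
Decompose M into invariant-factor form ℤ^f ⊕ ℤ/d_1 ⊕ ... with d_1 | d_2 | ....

rank_ℚ(R)=3; free=3−3=0
SNF(R) diag = [4, 4, 8] → torsion [4, 4, 8]

Answer: M ≅ ℤ/4 ⊕ ℤ/4 ⊕ ℤ/8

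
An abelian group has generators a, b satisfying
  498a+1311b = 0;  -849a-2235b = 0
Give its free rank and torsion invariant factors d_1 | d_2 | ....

rank_ℚ(R)=2; free=2−2=0
SNF(R) diag = [3, 3] → torsion [3, 3]

Answer: M ≅ ℤ/3 ⊕ ℤ/3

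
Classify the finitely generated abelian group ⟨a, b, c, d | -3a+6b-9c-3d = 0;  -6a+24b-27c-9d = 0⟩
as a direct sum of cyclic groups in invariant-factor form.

Answer: M ≅ ℤ^2 ⊕ ℤ/3 ⊕ ℤ/3

Derivation:
rank_ℚ(R)=2; free=4−2=2
SNF(R) diag = [3, 3] → torsion [3, 3]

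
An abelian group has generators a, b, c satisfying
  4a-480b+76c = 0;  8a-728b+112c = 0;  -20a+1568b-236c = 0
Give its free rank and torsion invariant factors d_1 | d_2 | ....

rank_ℚ(R)=3; free=3−3=0
SNF(R) diag = [4, 8, 16] → torsion [4, 8, 16]

Answer: M ≅ ℤ/4 ⊕ ℤ/8 ⊕ ℤ/16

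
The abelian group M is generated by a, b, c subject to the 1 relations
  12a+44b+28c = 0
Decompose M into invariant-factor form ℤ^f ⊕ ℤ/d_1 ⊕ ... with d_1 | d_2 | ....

rank_ℚ(R)=1; free=3−1=2
SNF(R) diag = [4] → torsion [4]

Answer: M ≅ ℤ^2 ⊕ ℤ/4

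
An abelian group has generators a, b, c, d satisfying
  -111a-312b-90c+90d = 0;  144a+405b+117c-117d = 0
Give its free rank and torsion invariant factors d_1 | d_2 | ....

Answer: M ≅ ℤ^2 ⊕ ℤ/3 ⊕ ℤ/9

Derivation:
rank_ℚ(R)=2; free=4−2=2
SNF(R) diag = [3, 9] → torsion [3, 9]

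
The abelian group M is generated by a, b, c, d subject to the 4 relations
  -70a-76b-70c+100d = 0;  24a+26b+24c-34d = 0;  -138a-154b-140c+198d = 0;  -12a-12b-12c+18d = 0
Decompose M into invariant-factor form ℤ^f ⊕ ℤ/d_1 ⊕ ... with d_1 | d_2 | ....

Answer: M ≅ ℤ/2 ⊕ ℤ/2 ⊕ ℤ/2 ⊕ ℤ/6

Derivation:
rank_ℚ(R)=4; free=4−4=0
SNF(R) diag = [2, 2, 2, 6] → torsion [2, 2, 2, 6]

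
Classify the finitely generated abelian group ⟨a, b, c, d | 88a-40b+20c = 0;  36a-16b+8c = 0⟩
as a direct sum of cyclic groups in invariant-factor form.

Answer: M ≅ ℤ^2 ⊕ ℤ/4 ⊕ ℤ/4

Derivation:
rank_ℚ(R)=2; free=4−2=2
SNF(R) diag = [4, 4] → torsion [4, 4]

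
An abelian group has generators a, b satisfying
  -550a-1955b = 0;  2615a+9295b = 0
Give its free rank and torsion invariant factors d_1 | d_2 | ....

rank_ℚ(R)=2; free=2−2=0
SNF(R) diag = [5, 15] → torsion [5, 15]

Answer: M ≅ ℤ/5 ⊕ ℤ/15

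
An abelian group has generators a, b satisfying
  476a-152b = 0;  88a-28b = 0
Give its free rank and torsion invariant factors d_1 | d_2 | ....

rank_ℚ(R)=2; free=2−2=0
SNF(R) diag = [4, 12] → torsion [4, 12]

Answer: M ≅ ℤ/4 ⊕ ℤ/12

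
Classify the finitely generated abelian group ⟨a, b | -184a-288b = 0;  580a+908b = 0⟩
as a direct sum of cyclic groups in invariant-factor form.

rank_ℚ(R)=2; free=2−2=0
SNF(R) diag = [4, 8] → torsion [4, 8]

Answer: M ≅ ℤ/4 ⊕ ℤ/8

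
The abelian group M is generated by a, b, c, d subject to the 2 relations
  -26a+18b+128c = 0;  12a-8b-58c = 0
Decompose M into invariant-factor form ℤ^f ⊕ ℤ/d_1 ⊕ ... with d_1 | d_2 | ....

rank_ℚ(R)=2; free=4−2=2
SNF(R) diag = [2, 2] → torsion [2, 2]

Answer: M ≅ ℤ^2 ⊕ ℤ/2 ⊕ ℤ/2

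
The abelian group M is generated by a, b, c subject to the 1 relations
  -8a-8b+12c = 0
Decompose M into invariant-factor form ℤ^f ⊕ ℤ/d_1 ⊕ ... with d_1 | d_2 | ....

rank_ℚ(R)=1; free=3−1=2
SNF(R) diag = [4] → torsion [4]

Answer: M ≅ ℤ^2 ⊕ ℤ/4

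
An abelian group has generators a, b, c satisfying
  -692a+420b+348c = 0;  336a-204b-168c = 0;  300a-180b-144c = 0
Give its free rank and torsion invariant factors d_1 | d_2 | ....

rank_ℚ(R)=3; free=3−3=0
SNF(R) diag = [4, 12, 36] → torsion [4, 12, 36]

Answer: M ≅ ℤ/4 ⊕ ℤ/12 ⊕ ℤ/36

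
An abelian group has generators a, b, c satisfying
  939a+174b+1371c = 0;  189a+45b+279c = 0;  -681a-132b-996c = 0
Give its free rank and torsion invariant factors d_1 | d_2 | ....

Answer: M ≅ ℤ/3 ⊕ ℤ/9 ⊕ ℤ/27

Derivation:
rank_ℚ(R)=3; free=3−3=0
SNF(R) diag = [3, 9, 27] → torsion [3, 9, 27]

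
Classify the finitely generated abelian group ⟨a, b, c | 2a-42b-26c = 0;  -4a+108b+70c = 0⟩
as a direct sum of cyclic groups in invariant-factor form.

rank_ℚ(R)=2; free=3−2=1
SNF(R) diag = [2, 6] → torsion [2, 6]

Answer: M ≅ ℤ^1 ⊕ ℤ/2 ⊕ ℤ/6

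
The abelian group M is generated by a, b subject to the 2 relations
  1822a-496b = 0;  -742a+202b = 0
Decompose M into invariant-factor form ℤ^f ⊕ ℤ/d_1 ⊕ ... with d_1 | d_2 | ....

Answer: M ≅ ℤ/2 ⊕ ℤ/6

Derivation:
rank_ℚ(R)=2; free=2−2=0
SNF(R) diag = [2, 6] → torsion [2, 6]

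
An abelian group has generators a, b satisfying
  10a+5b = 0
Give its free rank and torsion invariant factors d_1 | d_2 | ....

Answer: M ≅ ℤ^1 ⊕ ℤ/5

Derivation:
rank_ℚ(R)=1; free=2−1=1
SNF(R) diag = [5] → torsion [5]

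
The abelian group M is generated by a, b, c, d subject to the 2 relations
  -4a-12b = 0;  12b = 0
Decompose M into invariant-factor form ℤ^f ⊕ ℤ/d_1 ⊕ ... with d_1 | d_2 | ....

Answer: M ≅ ℤ^2 ⊕ ℤ/4 ⊕ ℤ/12

Derivation:
rank_ℚ(R)=2; free=4−2=2
SNF(R) diag = [4, 12] → torsion [4, 12]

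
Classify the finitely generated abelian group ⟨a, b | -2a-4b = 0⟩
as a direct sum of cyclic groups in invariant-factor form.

rank_ℚ(R)=1; free=2−1=1
SNF(R) diag = [2] → torsion [2]

Answer: M ≅ ℤ^1 ⊕ ℤ/2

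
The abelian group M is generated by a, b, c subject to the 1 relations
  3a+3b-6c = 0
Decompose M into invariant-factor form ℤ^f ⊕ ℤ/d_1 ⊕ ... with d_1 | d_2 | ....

rank_ℚ(R)=1; free=3−1=2
SNF(R) diag = [3] → torsion [3]

Answer: M ≅ ℤ^2 ⊕ ℤ/3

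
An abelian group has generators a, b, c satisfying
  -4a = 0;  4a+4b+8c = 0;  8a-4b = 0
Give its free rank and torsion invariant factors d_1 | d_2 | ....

rank_ℚ(R)=3; free=3−3=0
SNF(R) diag = [4, 4, 8] → torsion [4, 4, 8]

Answer: M ≅ ℤ/4 ⊕ ℤ/4 ⊕ ℤ/8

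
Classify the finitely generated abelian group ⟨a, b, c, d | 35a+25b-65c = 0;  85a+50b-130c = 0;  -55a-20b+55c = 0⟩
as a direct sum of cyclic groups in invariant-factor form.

rank_ℚ(R)=3; free=4−3=1
SNF(R) diag = [5, 15, 15] → torsion [5, 15, 15]

Answer: M ≅ ℤ^1 ⊕ ℤ/5 ⊕ ℤ/15 ⊕ ℤ/15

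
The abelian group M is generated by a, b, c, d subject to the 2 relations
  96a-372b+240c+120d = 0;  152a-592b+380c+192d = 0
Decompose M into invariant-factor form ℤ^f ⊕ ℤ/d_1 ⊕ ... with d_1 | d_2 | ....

Answer: M ≅ ℤ^2 ⊕ ℤ/4 ⊕ ℤ/12

Derivation:
rank_ℚ(R)=2; free=4−2=2
SNF(R) diag = [4, 12] → torsion [4, 12]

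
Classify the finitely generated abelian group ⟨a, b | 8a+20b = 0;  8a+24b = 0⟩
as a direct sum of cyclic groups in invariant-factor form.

rank_ℚ(R)=2; free=2−2=0
SNF(R) diag = [4, 8] → torsion [4, 8]

Answer: M ≅ ℤ/4 ⊕ ℤ/8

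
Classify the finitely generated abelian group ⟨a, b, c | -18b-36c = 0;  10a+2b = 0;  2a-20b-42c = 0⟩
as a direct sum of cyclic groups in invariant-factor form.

rank_ℚ(R)=3; free=3−3=0
SNF(R) diag = [2, 6, 18] → torsion [2, 6, 18]

Answer: M ≅ ℤ/2 ⊕ ℤ/6 ⊕ ℤ/18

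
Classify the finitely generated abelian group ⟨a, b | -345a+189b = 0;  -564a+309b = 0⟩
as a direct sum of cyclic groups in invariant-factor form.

rank_ℚ(R)=2; free=2−2=0
SNF(R) diag = [3, 3] → torsion [3, 3]

Answer: M ≅ ℤ/3 ⊕ ℤ/3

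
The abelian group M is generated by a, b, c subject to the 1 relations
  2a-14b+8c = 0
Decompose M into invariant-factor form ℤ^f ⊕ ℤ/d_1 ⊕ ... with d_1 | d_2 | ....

Answer: M ≅ ℤ^2 ⊕ ℤ/2

Derivation:
rank_ℚ(R)=1; free=3−1=2
SNF(R) diag = [2] → torsion [2]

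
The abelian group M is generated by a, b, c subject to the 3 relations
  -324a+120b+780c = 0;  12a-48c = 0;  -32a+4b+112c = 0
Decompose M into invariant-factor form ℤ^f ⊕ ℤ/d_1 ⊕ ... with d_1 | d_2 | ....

rank_ℚ(R)=3; free=3−3=0
SNF(R) diag = [4, 12, 36] → torsion [4, 12, 36]

Answer: M ≅ ℤ/4 ⊕ ℤ/12 ⊕ ℤ/36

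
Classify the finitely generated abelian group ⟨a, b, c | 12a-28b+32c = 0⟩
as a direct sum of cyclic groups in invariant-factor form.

Answer: M ≅ ℤ^2 ⊕ ℤ/4

Derivation:
rank_ℚ(R)=1; free=3−1=2
SNF(R) diag = [4] → torsion [4]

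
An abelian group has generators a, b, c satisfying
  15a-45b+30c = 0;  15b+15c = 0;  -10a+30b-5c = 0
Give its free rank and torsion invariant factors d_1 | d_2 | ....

Answer: M ≅ ℤ/5 ⊕ ℤ/15 ⊕ ℤ/45

Derivation:
rank_ℚ(R)=3; free=3−3=0
SNF(R) diag = [5, 15, 45] → torsion [5, 15, 45]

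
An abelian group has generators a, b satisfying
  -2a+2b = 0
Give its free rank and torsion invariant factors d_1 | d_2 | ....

Answer: M ≅ ℤ^1 ⊕ ℤ/2

Derivation:
rank_ℚ(R)=1; free=2−1=1
SNF(R) diag = [2] → torsion [2]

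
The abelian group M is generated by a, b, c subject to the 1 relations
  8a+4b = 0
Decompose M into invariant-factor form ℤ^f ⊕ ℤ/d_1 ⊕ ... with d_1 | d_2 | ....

Answer: M ≅ ℤ^2 ⊕ ℤ/4

Derivation:
rank_ℚ(R)=1; free=3−1=2
SNF(R) diag = [4] → torsion [4]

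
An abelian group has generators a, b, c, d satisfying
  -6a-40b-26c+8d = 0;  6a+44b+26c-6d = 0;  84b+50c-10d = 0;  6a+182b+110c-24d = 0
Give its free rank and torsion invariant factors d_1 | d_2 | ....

rank_ℚ(R)=4; free=4−4=0
SNF(R) diag = [2, 2, 6, 18] → torsion [2, 2, 6, 18]

Answer: M ≅ ℤ/2 ⊕ ℤ/2 ⊕ ℤ/6 ⊕ ℤ/18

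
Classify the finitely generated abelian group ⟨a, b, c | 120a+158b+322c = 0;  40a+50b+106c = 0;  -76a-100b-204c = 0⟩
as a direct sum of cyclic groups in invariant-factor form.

rank_ℚ(R)=3; free=3−3=0
SNF(R) diag = [2, 4, 4] → torsion [2, 4, 4]

Answer: M ≅ ℤ/2 ⊕ ℤ/4 ⊕ ℤ/4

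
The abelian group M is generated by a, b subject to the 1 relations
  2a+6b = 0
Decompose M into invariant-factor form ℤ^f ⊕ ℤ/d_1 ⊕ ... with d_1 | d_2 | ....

rank_ℚ(R)=1; free=2−1=1
SNF(R) diag = [2] → torsion [2]

Answer: M ≅ ℤ^1 ⊕ ℤ/2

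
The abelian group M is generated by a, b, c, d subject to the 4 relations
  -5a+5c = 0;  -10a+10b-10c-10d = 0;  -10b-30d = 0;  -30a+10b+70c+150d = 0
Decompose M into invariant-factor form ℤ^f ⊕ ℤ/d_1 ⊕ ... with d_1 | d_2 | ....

Answer: M ≅ ℤ/5 ⊕ ℤ/10 ⊕ ℤ/20 ⊕ ℤ/40

Derivation:
rank_ℚ(R)=4; free=4−4=0
SNF(R) diag = [5, 10, 20, 40] → torsion [5, 10, 20, 40]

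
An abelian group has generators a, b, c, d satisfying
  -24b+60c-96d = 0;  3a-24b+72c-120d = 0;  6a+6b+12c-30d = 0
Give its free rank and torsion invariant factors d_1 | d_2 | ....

Answer: M ≅ ℤ^1 ⊕ ℤ/3 ⊕ ℤ/6 ⊕ ℤ/12

Derivation:
rank_ℚ(R)=3; free=4−3=1
SNF(R) diag = [3, 6, 12] → torsion [3, 6, 12]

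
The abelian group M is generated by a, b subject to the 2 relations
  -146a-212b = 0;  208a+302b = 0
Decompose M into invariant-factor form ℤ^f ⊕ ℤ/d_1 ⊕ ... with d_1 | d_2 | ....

Answer: M ≅ ℤ/2 ⊕ ℤ/2

Derivation:
rank_ℚ(R)=2; free=2−2=0
SNF(R) diag = [2, 2] → torsion [2, 2]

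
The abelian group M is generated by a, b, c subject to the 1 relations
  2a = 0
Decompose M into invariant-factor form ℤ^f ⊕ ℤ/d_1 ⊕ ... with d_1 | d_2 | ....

Answer: M ≅ ℤ^2 ⊕ ℤ/2

Derivation:
rank_ℚ(R)=1; free=3−1=2
SNF(R) diag = [2] → torsion [2]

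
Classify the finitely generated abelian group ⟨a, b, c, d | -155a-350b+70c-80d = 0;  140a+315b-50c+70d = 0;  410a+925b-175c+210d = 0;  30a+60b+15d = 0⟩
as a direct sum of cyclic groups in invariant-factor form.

Answer: M ≅ ℤ/5 ⊕ ℤ/5 ⊕ ℤ/5 ⊕ ℤ/15

Derivation:
rank_ℚ(R)=4; free=4−4=0
SNF(R) diag = [5, 5, 5, 15] → torsion [5, 5, 5, 15]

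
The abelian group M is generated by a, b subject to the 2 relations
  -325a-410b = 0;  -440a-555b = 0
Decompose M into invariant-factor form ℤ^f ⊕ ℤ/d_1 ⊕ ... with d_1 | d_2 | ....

rank_ℚ(R)=2; free=2−2=0
SNF(R) diag = [5, 5] → torsion [5, 5]

Answer: M ≅ ℤ/5 ⊕ ℤ/5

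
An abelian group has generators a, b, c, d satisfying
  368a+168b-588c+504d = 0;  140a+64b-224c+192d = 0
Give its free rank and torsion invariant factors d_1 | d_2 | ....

rank_ℚ(R)=2; free=4−2=2
SNF(R) diag = [4, 4] → torsion [4, 4]

Answer: M ≅ ℤ^2 ⊕ ℤ/4 ⊕ ℤ/4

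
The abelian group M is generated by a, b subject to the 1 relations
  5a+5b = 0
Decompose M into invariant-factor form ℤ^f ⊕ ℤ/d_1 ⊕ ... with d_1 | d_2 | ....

rank_ℚ(R)=1; free=2−1=1
SNF(R) diag = [5] → torsion [5]

Answer: M ≅ ℤ^1 ⊕ ℤ/5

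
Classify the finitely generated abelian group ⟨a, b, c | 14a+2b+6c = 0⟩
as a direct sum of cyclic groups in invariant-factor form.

rank_ℚ(R)=1; free=3−1=2
SNF(R) diag = [2] → torsion [2]

Answer: M ≅ ℤ^2 ⊕ ℤ/2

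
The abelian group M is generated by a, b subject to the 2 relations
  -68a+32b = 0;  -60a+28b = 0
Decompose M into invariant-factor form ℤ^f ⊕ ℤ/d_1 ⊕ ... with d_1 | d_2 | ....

rank_ℚ(R)=2; free=2−2=0
SNF(R) diag = [4, 4] → torsion [4, 4]

Answer: M ≅ ℤ/4 ⊕ ℤ/4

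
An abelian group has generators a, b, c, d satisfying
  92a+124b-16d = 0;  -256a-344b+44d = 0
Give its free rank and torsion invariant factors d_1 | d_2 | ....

Answer: M ≅ ℤ^2 ⊕ ℤ/4 ⊕ ℤ/12

Derivation:
rank_ℚ(R)=2; free=4−2=2
SNF(R) diag = [4, 12] → torsion [4, 12]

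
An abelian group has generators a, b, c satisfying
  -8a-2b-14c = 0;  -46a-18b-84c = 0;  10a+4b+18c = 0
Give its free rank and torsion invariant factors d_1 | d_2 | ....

Answer: M ≅ ℤ/2 ⊕ ℤ/2 ⊕ ℤ/4

Derivation:
rank_ℚ(R)=3; free=3−3=0
SNF(R) diag = [2, 2, 4] → torsion [2, 2, 4]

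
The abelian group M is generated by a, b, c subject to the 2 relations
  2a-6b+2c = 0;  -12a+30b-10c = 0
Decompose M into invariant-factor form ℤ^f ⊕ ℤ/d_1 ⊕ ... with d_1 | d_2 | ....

Answer: M ≅ ℤ^1 ⊕ ℤ/2 ⊕ ℤ/2

Derivation:
rank_ℚ(R)=2; free=3−2=1
SNF(R) diag = [2, 2] → torsion [2, 2]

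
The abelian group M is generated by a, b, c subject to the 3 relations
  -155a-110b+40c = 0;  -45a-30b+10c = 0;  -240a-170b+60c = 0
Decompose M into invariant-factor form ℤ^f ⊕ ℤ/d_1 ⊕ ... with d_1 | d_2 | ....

Answer: M ≅ ℤ/5 ⊕ ℤ/10 ⊕ ℤ/10

Derivation:
rank_ℚ(R)=3; free=3−3=0
SNF(R) diag = [5, 10, 10] → torsion [5, 10, 10]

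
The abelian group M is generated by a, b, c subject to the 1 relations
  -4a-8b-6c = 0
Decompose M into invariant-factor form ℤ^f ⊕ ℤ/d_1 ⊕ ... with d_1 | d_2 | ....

rank_ℚ(R)=1; free=3−1=2
SNF(R) diag = [2] → torsion [2]

Answer: M ≅ ℤ^2 ⊕ ℤ/2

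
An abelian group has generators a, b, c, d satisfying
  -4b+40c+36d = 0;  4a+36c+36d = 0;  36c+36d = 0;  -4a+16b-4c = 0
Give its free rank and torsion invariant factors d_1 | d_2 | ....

Answer: M ≅ ℤ/4 ⊕ ℤ/4 ⊕ ℤ/12 ⊕ ℤ/36

Derivation:
rank_ℚ(R)=4; free=4−4=0
SNF(R) diag = [4, 4, 12, 36] → torsion [4, 4, 12, 36]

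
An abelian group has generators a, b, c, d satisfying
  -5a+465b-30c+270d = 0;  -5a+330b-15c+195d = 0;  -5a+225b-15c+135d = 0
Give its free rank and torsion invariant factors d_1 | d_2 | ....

rank_ℚ(R)=3; free=4−3=1
SNF(R) diag = [5, 15, 15] → torsion [5, 15, 15]

Answer: M ≅ ℤ^1 ⊕ ℤ/5 ⊕ ℤ/15 ⊕ ℤ/15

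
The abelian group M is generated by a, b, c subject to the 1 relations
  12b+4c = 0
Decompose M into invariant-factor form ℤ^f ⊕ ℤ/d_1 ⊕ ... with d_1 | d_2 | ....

rank_ℚ(R)=1; free=3−1=2
SNF(R) diag = [4] → torsion [4]

Answer: M ≅ ℤ^2 ⊕ ℤ/4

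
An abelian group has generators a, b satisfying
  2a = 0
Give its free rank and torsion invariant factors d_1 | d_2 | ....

Answer: M ≅ ℤ^1 ⊕ ℤ/2

Derivation:
rank_ℚ(R)=1; free=2−1=1
SNF(R) diag = [2] → torsion [2]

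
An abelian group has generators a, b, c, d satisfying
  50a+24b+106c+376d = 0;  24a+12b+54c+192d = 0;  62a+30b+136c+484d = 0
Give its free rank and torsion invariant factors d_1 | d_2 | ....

Answer: M ≅ ℤ^1 ⊕ ℤ/2 ⊕ ℤ/6 ⊕ ℤ/6

Derivation:
rank_ℚ(R)=3; free=4−3=1
SNF(R) diag = [2, 6, 6] → torsion [2, 6, 6]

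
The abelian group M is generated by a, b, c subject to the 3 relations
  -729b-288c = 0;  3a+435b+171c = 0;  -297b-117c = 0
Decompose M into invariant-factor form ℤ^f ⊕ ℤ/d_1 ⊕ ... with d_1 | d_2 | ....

Answer: M ≅ ℤ/3 ⊕ ℤ/9 ⊕ ℤ/27

Derivation:
rank_ℚ(R)=3; free=3−3=0
SNF(R) diag = [3, 9, 27] → torsion [3, 9, 27]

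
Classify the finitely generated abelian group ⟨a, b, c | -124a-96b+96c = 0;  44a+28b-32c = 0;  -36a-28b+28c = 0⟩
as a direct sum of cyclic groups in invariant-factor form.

rank_ℚ(R)=3; free=3−3=0
SNF(R) diag = [4, 4, 4] → torsion [4, 4, 4]

Answer: M ≅ ℤ/4 ⊕ ℤ/4 ⊕ ℤ/4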